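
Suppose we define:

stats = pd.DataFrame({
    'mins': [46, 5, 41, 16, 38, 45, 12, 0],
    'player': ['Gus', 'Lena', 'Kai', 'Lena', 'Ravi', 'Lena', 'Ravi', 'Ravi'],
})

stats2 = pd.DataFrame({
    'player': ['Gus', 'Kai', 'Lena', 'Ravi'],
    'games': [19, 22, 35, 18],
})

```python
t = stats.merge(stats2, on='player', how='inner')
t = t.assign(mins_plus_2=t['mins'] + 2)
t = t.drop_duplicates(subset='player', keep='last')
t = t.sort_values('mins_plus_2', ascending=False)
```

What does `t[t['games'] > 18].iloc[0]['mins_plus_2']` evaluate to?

merge on 'player' (how='inner') → 8 rows:
   mins player  games
0    46    Gus     19
1     5   Lena     35
2    41    Kai     22
3    16   Lena     35
4    38   Ravi     18
5    45   Lena     35
6    12   Ravi     18
7     0   Ravi     18
add column mins_plus_2 = t['mins'] + 2:
   mins player  games  mins_plus_2
0    46    Gus     19           48
1     5   Lena     35            7
2    41    Kai     22           43
3    16   Lena     35           18
4    38   Ravi     18           40
5    45   Lena     35           47
6    12   Ravi     18           14
7     0   Ravi     18            2
drop duplicate player (keep=last):
   mins player  games  mins_plus_2
0    46    Gus     19           48
2    41    Kai     22           43
5    45   Lena     35           47
7     0   Ravi     18            2
sort by mins_plus_2 descending:
   mins player  games  mins_plus_2
0    46    Gus     19           48
5    45   Lena     35           47
2    41    Kai     22           43
7     0   Ravi     18            2
filter rows where games > 18:
   mins player  games  mins_plus_2
0    46    Gus     19           48
5    45   Lena     35           47
2    41    Kai     22           43
Finally, value at position 0, column 'mins_plus_2' = 48.

48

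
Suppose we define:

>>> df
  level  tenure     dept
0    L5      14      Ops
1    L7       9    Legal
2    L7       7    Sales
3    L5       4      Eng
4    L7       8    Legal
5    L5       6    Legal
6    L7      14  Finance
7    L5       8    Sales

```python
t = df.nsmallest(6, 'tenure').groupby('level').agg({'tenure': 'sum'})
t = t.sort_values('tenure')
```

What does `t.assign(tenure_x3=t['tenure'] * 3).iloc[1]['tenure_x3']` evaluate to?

take 6 rows with smallest tenure:
  level  tenure   dept
3    L5       4    Eng
5    L5       6  Legal
2    L7       7  Sales
4    L7       8  Legal
7    L5       8  Sales
1    L7       9  Legal
group by level, sum of tenure:
       tenure
level        
L5         18
L7         24
sort by tenure:
       tenure
level        
L5         18
L7         24
add column tenure_x3 = t['tenure'] * 3:
       tenure  tenure_x3
level                   
L5         18         54
L7         24         72

72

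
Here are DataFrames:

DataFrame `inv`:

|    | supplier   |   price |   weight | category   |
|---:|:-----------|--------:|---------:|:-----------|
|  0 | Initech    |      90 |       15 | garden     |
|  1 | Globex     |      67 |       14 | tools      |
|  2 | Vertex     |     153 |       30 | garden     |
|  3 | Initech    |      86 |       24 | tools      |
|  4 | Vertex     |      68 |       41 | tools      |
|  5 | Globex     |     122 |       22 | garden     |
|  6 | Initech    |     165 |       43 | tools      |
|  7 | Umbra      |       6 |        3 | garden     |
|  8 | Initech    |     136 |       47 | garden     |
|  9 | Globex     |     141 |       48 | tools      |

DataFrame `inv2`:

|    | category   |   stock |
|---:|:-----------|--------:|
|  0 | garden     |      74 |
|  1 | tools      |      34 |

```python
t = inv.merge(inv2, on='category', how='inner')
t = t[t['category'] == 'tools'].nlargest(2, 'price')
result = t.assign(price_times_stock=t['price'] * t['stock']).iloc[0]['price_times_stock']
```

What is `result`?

5610

merge on 'category' (how='inner') → 10 rows:
  supplier  price  weight category  stock
0  Initech     90      15   garden     74
1   Globex     67      14    tools     34
2   Vertex    153      30   garden     74
3  Initech     86      24    tools     34
4   Vertex     68      41    tools     34
5   Globex    122      22   garden     74
6  Initech    165      43    tools     34
7    Umbra      6       3   garden     74
8  Initech    136      47   garden     74
9   Globex    141      48    tools     34
filter rows where category == 'tools':
  supplier  price  weight category  stock
1   Globex     67      14    tools     34
3  Initech     86      24    tools     34
4   Vertex     68      41    tools     34
6  Initech    165      43    tools     34
9   Globex    141      48    tools     34
take 2 rows with largest price:
  supplier  price  weight category  stock
6  Initech    165      43    tools     34
9   Globex    141      48    tools     34
add column price_times_stock = t['price'] * t['stock']:
  supplier  price  weight category  stock  price_times_stock
6  Initech    165      43    tools     34               5610
9   Globex    141      48    tools     34               4794
value at position 0, column 'price_times_stock' → 5610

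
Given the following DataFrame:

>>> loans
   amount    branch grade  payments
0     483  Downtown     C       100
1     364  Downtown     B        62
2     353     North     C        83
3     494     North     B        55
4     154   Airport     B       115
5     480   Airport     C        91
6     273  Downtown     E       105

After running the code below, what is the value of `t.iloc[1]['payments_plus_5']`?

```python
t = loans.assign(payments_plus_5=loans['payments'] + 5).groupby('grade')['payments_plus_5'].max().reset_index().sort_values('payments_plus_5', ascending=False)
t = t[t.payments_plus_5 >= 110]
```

add column payments_plus_5 = loans['payments'] + 5:
   amount    branch grade  payments  payments_plus_5
0     483  Downtown     C       100              105
1     364  Downtown     B        62               67
2     353     North     C        83               88
3     494     North     B        55               60
4     154   Airport     B       115              120
5     480   Airport     C        91               96
6     273  Downtown     E       105              110
group by grade, max of payments_plus_5:
grade
B    120
C    105
E    110
Name: payments_plus_5, dtype: int64
reset_index():
  grade  payments_plus_5
0     B              120
1     C              105
2     E              110
sort by payments_plus_5 descending:
  grade  payments_plus_5
0     B              120
2     E              110
1     C              105
filter rows where payments_plus_5 >= 110:
  grade  payments_plus_5
0     B              120
2     E              110
So iloc[1]['payments_plus_5'] = 110.

110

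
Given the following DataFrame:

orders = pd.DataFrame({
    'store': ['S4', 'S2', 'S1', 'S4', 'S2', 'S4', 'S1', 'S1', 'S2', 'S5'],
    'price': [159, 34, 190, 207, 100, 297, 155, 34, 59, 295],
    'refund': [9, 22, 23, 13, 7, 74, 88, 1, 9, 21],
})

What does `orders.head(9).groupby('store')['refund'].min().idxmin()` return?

take first 9 rows:
  store  price  refund
0    S4    159       9
1    S2     34      22
2    S1    190      23
3    S4    207      13
4    S2    100       7
5    S4    297      74
6    S1    155      88
7    S1     34       1
8    S2     59       9
group by store, min of refund:
store
S1    1
S2    7
S4    9
Name: refund, dtype: int64
Taking the label with the smallest value gives S1.

S1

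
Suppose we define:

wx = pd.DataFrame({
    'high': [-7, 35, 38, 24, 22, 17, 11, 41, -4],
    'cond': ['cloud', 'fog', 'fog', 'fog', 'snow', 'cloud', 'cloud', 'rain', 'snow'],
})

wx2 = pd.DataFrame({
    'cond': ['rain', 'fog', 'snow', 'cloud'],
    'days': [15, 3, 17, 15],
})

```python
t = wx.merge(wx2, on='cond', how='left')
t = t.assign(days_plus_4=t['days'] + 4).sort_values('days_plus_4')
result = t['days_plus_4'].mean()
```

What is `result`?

15.4444444444

merge on 'cond' (how='left') → 9 rows:
   high   cond  days
0    -7  cloud    15
1    35    fog     3
2    38    fog     3
3    24    fog     3
4    22   snow    17
5    17  cloud    15
6    11  cloud    15
7    41   rain    15
8    -4   snow    17
add column days_plus_4 = t['days'] + 4:
   high   cond  days  days_plus_4
0    -7  cloud    15           19
1    35    fog     3            7
2    38    fog     3            7
3    24    fog     3            7
4    22   snow    17           21
5    17  cloud    15           19
6    11  cloud    15           19
7    41   rain    15           19
8    -4   snow    17           21
sort by days_plus_4:
   high   cond  days  days_plus_4
1    35    fog     3            7
2    38    fog     3            7
3    24    fog     3            7
0    -7  cloud    15           19
5    17  cloud    15           19
6    11  cloud    15           19
7    41   rain    15           19
4    22   snow    17           21
8    -4   snow    17           21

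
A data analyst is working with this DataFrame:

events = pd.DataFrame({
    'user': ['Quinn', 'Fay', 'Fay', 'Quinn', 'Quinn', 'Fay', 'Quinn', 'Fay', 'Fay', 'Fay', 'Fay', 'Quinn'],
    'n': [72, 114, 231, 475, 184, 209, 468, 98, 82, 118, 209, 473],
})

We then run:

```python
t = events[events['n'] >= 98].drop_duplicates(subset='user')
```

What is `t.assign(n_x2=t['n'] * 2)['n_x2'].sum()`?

1178

filter rows where n >= 98:
     user    n
1     Fay  114
2     Fay  231
3   Quinn  475
4   Quinn  184
5     Fay  209
6   Quinn  468
7     Fay   98
9     Fay  118
10    Fay  209
11  Quinn  473
drop duplicate user (keep=first):
    user    n
1    Fay  114
3  Quinn  475
add column n_x2 = t['n'] * 2:
    user    n  n_x2
1    Fay  114   228
3  Quinn  475   950
Finally, sum of column 'n_x2' = 1178.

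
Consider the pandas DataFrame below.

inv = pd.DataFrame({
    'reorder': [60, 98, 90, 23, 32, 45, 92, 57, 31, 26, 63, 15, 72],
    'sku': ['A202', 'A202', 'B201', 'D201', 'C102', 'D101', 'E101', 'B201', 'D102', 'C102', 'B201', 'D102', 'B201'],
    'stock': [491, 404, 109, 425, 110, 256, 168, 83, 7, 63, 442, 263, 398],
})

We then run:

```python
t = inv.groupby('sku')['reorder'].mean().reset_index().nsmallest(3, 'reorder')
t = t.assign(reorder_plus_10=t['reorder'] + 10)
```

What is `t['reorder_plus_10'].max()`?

39.0

group by sku, mean of reorder:
sku
A202    79.0
B201    70.5
C102    29.0
D101    45.0
D102    23.0
D201    23.0
E101    92.0
Name: reorder, dtype: float64
reset_index():
    sku  reorder
0  A202     79.0
1  B201     70.5
2  C102     29.0
3  D101     45.0
4  D102     23.0
5  D201     23.0
6  E101     92.0
take 3 rows with smallest reorder:
    sku  reorder
4  D102     23.0
5  D201     23.0
2  C102     29.0
add column reorder_plus_10 = t['reorder'] + 10:
    sku  reorder  reorder_plus_10
4  D102     23.0             33.0
5  D201     23.0             33.0
2  C102     29.0             39.0
Taking the max of column 'reorder_plus_10' gives 39.0.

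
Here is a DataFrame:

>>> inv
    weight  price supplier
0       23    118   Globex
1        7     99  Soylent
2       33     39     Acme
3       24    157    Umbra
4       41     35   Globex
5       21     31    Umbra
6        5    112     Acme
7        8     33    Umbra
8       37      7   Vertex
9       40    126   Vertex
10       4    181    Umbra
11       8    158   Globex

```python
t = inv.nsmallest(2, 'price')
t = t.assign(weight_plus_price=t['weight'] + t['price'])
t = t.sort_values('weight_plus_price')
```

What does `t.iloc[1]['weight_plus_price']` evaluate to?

52

take 2 rows with smallest price:
   weight  price supplier
8      37      7   Vertex
5      21     31    Umbra
add column weight_plus_price = t['weight'] + t['price']:
   weight  price supplier  weight_plus_price
8      37      7   Vertex                 44
5      21     31    Umbra                 52
sort by weight_plus_price:
   weight  price supplier  weight_plus_price
8      37      7   Vertex                 44
5      21     31    Umbra                 52
Finally, value at position 1, column 'weight_plus_price' = 52.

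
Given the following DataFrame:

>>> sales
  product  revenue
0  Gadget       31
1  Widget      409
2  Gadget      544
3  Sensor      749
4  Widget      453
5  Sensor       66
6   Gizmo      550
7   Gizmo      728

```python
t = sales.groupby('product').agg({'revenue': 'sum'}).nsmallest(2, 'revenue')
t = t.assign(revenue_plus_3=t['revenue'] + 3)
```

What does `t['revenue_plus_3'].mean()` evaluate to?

698.0

group by product, sum of revenue:
         revenue
product         
Gadget       575
Gizmo       1278
Sensor       815
Widget       862
take 2 rows with smallest revenue:
         revenue
product         
Gadget       575
Sensor       815
add column revenue_plus_3 = t['revenue'] + 3:
         revenue  revenue_plus_3
product                         
Gadget       575             578
Sensor       815             818
Taking the mean of column 'revenue_plus_3' gives 698.0.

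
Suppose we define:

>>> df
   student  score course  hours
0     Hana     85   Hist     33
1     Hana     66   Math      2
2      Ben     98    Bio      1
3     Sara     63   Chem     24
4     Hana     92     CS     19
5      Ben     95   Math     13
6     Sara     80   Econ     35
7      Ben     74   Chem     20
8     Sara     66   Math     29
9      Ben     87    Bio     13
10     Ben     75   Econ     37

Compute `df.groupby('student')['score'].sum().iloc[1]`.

group by student, sum of score:
student
Ben     429
Hana    243
Sara    209
Name: score, dtype: int64
Taking the value at position 1 gives 243.

243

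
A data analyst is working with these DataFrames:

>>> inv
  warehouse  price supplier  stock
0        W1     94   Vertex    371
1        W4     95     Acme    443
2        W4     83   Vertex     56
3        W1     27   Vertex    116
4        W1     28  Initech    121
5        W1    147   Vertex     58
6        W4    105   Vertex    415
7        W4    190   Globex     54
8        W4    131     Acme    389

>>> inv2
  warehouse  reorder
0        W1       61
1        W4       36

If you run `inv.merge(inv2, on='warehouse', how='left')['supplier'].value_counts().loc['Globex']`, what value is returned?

1

merge on 'warehouse' (how='left') → 9 rows:
  warehouse  price supplier  stock  reorder
0        W1     94   Vertex    371       61
1        W4     95     Acme    443       36
2        W4     83   Vertex     56       36
3        W1     27   Vertex    116       61
4        W1     28  Initech    121       61
5        W1    147   Vertex     58       61
6        W4    105   Vertex    415       36
7        W4    190   Globex     54       36
8        W4    131     Acme    389       36
value_counts of supplier:
supplier
Vertex     5
Acme       2
Initech    1
Globex     1
Name: count, dtype: int64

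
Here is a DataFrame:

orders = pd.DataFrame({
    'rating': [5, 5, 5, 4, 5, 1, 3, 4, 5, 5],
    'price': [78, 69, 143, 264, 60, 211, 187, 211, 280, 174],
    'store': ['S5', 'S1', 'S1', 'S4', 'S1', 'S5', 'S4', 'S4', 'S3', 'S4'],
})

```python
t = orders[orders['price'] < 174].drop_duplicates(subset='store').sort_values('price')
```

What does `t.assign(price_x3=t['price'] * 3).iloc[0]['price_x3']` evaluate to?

filter rows where price < 174:
   rating  price store
0       5     78    S5
1       5     69    S1
2       5    143    S1
4       5     60    S1
drop duplicate store (keep=first):
   rating  price store
0       5     78    S5
1       5     69    S1
sort by price:
   rating  price store
1       5     69    S1
0       5     78    S5
add column price_x3 = t['price'] * 3:
   rating  price store  price_x3
1       5     69    S1       207
0       5     78    S5       234
Reading off the value at position 0, column 'price_x3', we get 207.

207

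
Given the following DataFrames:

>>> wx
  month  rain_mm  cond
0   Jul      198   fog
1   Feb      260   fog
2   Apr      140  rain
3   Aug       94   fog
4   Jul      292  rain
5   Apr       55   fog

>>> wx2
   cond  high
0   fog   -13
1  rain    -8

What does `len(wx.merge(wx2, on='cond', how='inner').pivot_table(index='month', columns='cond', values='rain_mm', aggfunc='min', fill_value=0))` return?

merge on 'cond' (how='inner') → 6 rows:
  month  rain_mm  cond  high
0   Jul      198   fog   -13
1   Feb      260   fog   -13
2   Apr      140  rain    -8
3   Aug       94   fog   -13
4   Jul      292  rain    -8
5   Apr       55   fog   -13
pivot: rows=month, cols=cond, min(rain_mm):
cond   fog  rain
month           
Apr     55   140
Aug     94     0
Feb    260     0
Jul    198   292
Reading off the number of rows, we get 4.

4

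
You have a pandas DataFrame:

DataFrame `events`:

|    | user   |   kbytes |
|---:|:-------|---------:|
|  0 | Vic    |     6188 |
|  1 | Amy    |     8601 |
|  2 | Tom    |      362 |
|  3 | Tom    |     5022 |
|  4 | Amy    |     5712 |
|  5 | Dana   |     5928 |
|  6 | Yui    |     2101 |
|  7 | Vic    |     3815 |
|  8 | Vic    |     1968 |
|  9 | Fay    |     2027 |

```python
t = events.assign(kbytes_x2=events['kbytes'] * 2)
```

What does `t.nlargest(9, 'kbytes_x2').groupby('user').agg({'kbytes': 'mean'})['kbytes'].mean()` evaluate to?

4370.80555556

add column kbytes_x2 = events['kbytes'] * 2:
   user  kbytes  kbytes_x2
0   Vic    6188      12376
1   Amy    8601      17202
2   Tom     362        724
3   Tom    5022      10044
4   Amy    5712      11424
5  Dana    5928      11856
6   Yui    2101       4202
7   Vic    3815       7630
8   Vic    1968       3936
9   Fay    2027       4054
take 9 rows with largest kbytes_x2:
   user  kbytes  kbytes_x2
1   Amy    8601      17202
0   Vic    6188      12376
5  Dana    5928      11856
4   Amy    5712      11424
3   Tom    5022      10044
7   Vic    3815       7630
6   Yui    2101       4202
9   Fay    2027       4054
8   Vic    1968       3936
group by user, mean of kbytes:
           kbytes
user             
Amy   7156.500000
Dana  5928.000000
Fay   2027.000000
Tom   5022.000000
Vic   3990.333333
Yui   2101.000000
Hence 4370.80555556.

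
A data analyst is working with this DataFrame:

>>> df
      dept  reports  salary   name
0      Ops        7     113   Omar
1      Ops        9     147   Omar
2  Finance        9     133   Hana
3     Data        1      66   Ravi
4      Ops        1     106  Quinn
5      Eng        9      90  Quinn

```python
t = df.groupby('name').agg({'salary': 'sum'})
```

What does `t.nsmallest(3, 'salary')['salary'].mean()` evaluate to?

131.666666667

group by name, sum of salary:
       salary
name         
Hana      133
Omar      260
Quinn     196
Ravi       66
take 3 rows with smallest salary:
       salary
name         
Ravi       66
Hana      133
Quinn     196
Reading off the mean of column 'salary', we get 131.666666667.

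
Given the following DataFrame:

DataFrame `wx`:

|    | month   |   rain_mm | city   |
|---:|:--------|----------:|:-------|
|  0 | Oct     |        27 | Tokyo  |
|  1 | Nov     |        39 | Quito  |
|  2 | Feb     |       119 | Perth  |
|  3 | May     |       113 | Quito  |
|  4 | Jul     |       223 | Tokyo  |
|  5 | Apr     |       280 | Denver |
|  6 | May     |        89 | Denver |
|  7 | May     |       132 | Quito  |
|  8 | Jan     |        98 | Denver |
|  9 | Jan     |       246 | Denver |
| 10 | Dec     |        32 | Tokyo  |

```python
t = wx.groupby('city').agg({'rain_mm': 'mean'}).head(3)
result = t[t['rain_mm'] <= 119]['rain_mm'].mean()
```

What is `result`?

group by city, mean of rain_mm:
           rain_mm
city              
Denver  178.250000
Perth   119.000000
Quito    94.666667
Tokyo    94.000000
take first 3 rows:
           rain_mm
city              
Denver  178.250000
Perth   119.000000
Quito    94.666667
filter rows where rain_mm <= 119:
          rain_mm
city             
Perth  119.000000
Quito   94.666667
So mean() = 106.833333333.

106.833333333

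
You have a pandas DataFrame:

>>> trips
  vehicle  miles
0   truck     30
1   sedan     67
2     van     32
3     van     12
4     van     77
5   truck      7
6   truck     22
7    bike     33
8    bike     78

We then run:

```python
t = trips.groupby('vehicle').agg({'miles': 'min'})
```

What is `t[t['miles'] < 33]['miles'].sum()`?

19

group by vehicle, min of miles:
         miles
vehicle       
bike        33
sedan       67
truck        7
van         12
filter rows where miles < 33:
         miles
vehicle       
truck        7
van         12
sum of column 'miles' → 19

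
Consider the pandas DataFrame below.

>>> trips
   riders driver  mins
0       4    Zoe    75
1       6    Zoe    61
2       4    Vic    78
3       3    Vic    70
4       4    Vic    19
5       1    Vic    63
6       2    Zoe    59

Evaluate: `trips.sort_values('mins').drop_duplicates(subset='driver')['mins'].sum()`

78

sort by mins:
   riders driver  mins
4       4    Vic    19
6       2    Zoe    59
1       6    Zoe    61
5       1    Vic    63
3       3    Vic    70
0       4    Zoe    75
2       4    Vic    78
drop duplicate driver (keep=first):
   riders driver  mins
4       4    Vic    19
6       2    Zoe    59
Taking the sum of column 'mins' gives 78.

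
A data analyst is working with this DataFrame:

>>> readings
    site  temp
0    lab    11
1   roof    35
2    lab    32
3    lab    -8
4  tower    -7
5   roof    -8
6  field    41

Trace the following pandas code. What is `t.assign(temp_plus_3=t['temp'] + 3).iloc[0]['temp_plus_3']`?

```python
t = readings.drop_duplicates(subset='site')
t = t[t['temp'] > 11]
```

38

drop duplicate site (keep=first):
    site  temp
0    lab    11
1   roof    35
4  tower    -7
6  field    41
filter rows where temp > 11:
    site  temp
1   roof    35
6  field    41
add column temp_plus_3 = t['temp'] + 3:
    site  temp  temp_plus_3
1   roof    35           38
6  field    41           44
Reading off the value at position 0, column 'temp_plus_3', we get 38.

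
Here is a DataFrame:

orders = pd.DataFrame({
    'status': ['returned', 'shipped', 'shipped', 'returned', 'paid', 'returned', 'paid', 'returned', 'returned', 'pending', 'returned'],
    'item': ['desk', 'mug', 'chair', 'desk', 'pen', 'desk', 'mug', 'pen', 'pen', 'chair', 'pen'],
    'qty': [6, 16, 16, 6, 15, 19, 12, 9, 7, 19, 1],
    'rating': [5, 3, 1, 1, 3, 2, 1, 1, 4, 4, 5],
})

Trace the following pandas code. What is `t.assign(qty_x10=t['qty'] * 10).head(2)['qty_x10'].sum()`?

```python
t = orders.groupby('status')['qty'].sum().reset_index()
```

460

group by status, sum of qty:
status
paid        27
pending     19
returned    48
shipped     32
Name: qty, dtype: int64
reset_index():
     status  qty
0      paid   27
1   pending   19
2  returned   48
3   shipped   32
add column qty_x10 = t['qty'] * 10:
     status  qty  qty_x10
0      paid   27      270
1   pending   19      190
2  returned   48      480
3   shipped   32      320
take first 2 rows:
    status  qty  qty_x10
0     paid   27      270
1  pending   19      190
So sum() = 460.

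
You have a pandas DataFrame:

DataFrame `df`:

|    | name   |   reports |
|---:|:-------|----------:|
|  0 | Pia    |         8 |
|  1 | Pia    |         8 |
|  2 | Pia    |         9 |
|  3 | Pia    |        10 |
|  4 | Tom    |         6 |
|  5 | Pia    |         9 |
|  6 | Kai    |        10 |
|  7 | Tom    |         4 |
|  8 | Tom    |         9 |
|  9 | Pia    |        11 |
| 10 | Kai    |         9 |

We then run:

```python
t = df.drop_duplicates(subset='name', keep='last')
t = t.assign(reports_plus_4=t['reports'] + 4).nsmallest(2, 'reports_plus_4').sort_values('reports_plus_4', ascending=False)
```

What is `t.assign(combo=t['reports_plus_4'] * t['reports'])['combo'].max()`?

117

drop duplicate name (keep=last):
   name  reports
8   Tom        9
9   Pia       11
10  Kai        9
add column reports_plus_4 = t['reports'] + 4:
   name  reports  reports_plus_4
8   Tom        9              13
9   Pia       11              15
10  Kai        9              13
take 2 rows with smallest reports_plus_4:
   name  reports  reports_plus_4
8   Tom        9              13
10  Kai        9              13
sort by reports_plus_4 descending:
   name  reports  reports_plus_4
8   Tom        9              13
10  Kai        9              13
add column combo = t['reports_plus_4'] * t['reports']:
   name  reports  reports_plus_4  combo
8   Tom        9              13    117
10  Kai        9              13    117
Finally, max of column 'combo' = 117.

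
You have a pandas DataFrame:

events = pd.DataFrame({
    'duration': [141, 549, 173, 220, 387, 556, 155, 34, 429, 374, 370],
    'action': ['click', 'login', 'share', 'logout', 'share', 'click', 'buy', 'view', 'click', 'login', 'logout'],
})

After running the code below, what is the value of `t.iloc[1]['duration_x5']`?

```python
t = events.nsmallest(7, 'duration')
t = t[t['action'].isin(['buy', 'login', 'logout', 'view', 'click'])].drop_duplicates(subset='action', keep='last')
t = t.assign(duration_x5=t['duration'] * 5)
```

705

take 7 rows with smallest duration:
    duration  action
7         34    view
0        141   click
6        155     buy
2        173   share
3        220  logout
10       370  logout
9        374   login
filter rows where action in ['buy', 'login', 'logout', 'view', 'click']:
    duration  action
7         34    view
0        141   click
6        155     buy
3        220  logout
10       370  logout
9        374   login
drop duplicate action (keep=last):
    duration  action
7         34    view
0        141   click
6        155     buy
10       370  logout
9        374   login
add column duration_x5 = t['duration'] * 5:
    duration  action  duration_x5
7         34    view          170
0        141   click          705
6        155     buy          775
10       370  logout         1850
9        374   login         1870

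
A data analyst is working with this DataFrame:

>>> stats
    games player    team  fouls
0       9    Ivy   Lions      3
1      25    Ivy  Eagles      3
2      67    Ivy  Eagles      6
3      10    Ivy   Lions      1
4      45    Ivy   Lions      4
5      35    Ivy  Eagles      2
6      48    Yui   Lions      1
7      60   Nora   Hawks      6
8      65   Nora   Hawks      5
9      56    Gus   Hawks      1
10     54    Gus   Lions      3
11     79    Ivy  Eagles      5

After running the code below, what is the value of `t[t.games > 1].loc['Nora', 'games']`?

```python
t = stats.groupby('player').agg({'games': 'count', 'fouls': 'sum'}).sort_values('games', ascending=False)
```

group by player: count(games), sum(fouls):
        games  fouls
player              
Gus         2      4
Ivy         7     24
Nora        2     11
Yui         1      1
sort by games descending:
        games  fouls
player              
Ivy         7     24
Gus         2      4
Nora        2     11
Yui         1      1
filter rows where games > 1:
        games  fouls
player              
Ivy         7     24
Gus         2      4
Nora        2     11
Taking the value at row 'Nora', column 'games' gives 2.

2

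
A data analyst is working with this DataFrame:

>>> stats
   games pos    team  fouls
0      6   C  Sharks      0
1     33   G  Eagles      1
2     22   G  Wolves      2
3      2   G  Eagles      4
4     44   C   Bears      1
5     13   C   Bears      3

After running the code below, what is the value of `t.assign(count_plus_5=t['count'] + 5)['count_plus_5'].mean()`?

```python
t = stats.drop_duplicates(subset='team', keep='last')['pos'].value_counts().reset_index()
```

7.0

drop duplicate team (keep=last):
   games pos    team  fouls
0      6   C  Sharks      0
2     22   G  Wolves      2
3      2   G  Eagles      4
5     13   C   Bears      3
value_counts of pos:
pos
C    2
G    2
Name: count, dtype: int64
reset_index():
  pos  count
0   C      2
1   G      2
add column count_plus_5 = t['count'] + 5:
  pos  count  count_plus_5
0   C      2             7
1   G      2             7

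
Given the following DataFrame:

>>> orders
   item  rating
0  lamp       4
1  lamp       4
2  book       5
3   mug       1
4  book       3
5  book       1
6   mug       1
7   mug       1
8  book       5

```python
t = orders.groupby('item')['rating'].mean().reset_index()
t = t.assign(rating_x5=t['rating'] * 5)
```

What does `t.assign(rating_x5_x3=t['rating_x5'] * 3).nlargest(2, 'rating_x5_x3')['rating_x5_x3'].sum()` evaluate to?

112.5

group by item, mean of rating:
item
book    3.5
lamp    4.0
mug     1.0
Name: rating, dtype: float64
reset_index():
   item  rating
0  book     3.5
1  lamp     4.0
2   mug     1.0
add column rating_x5 = t['rating'] * 5:
   item  rating  rating_x5
0  book     3.5       17.5
1  lamp     4.0       20.0
2   mug     1.0        5.0
add column rating_x5_x3 = t['rating_x5'] * 3:
   item  rating  rating_x5  rating_x5_x3
0  book     3.5       17.5          52.5
1  lamp     4.0       20.0          60.0
2   mug     1.0        5.0          15.0
take 2 rows with largest rating_x5_x3:
   item  rating  rating_x5  rating_x5_x3
1  lamp     4.0       20.0          60.0
0  book     3.5       17.5          52.5
So sum() = 112.5.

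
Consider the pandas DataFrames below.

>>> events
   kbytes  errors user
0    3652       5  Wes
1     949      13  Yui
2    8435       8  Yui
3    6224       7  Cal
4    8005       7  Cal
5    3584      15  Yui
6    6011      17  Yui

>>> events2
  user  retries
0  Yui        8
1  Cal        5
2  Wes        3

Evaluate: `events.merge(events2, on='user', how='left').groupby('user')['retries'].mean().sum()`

merge on 'user' (how='left') → 7 rows:
   kbytes  errors user  retries
0    3652       5  Wes        3
1     949      13  Yui        8
2    8435       8  Yui        8
3    6224       7  Cal        5
4    8005       7  Cal        5
5    3584      15  Yui        8
6    6011      17  Yui        8
group by user, mean of retries:
user
Cal    5.0
Wes    3.0
Yui    8.0
Name: retries, dtype: float64
The sum of the resulting series is 16.0.

16.0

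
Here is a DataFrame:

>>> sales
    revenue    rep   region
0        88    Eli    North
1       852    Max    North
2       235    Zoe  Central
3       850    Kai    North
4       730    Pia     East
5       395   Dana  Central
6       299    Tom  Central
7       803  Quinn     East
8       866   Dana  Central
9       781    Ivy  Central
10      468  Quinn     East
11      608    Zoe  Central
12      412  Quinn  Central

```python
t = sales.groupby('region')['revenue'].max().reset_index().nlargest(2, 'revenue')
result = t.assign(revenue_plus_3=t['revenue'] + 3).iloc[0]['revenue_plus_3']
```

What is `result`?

group by region, max of revenue:
region
Central    866
East       803
North      852
Name: revenue, dtype: int64
reset_index():
    region  revenue
0  Central      866
1     East      803
2    North      852
take 2 rows with largest revenue:
    region  revenue
0  Central      866
2    North      852
add column revenue_plus_3 = t['revenue'] + 3:
    region  revenue  revenue_plus_3
0  Central      866             869
2    North      852             855

869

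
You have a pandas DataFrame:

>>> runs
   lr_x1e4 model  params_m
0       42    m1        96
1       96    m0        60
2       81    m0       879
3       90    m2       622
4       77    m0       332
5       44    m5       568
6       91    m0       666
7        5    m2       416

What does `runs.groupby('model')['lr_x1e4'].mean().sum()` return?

219.75

group by model, mean of lr_x1e4:
model
m0    86.25
m1    42.00
m2    47.50
m5    44.00
Name: lr_x1e4, dtype: float64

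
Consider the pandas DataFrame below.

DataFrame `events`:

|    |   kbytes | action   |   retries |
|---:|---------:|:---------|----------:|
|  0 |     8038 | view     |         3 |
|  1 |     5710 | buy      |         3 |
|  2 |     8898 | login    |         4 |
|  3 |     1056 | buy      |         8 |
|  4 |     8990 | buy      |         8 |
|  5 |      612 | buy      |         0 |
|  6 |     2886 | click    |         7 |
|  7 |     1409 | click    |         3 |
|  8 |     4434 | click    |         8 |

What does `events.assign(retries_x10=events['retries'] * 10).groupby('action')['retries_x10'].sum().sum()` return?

add column retries_x10 = events['retries'] * 10:
   kbytes action  retries  retries_x10
0    8038   view        3           30
1    5710    buy        3           30
2    8898  login        4           40
3    1056    buy        8           80
4    8990    buy        8           80
5     612    buy        0            0
6    2886  click        7           70
7    1409  click        3           30
8    4434  click        8           80
group by action, sum of retries_x10:
action
buy      190
click    180
login     40
view      30
Name: retries_x10, dtype: int64
The sum of the resulting series is 440.

440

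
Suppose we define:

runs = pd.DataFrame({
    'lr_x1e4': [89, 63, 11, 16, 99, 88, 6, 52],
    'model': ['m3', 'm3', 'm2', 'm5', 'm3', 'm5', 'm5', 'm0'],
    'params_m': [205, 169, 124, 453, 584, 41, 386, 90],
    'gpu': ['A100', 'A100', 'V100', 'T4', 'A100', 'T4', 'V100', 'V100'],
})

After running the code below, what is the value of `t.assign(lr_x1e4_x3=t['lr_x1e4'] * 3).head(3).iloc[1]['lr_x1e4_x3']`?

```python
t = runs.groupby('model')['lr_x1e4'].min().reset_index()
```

group by model, min of lr_x1e4:
model
m0    52
m2    11
m3    63
m5     6
Name: lr_x1e4, dtype: int64
reset_index():
  model  lr_x1e4
0    m0       52
1    m2       11
2    m3       63
3    m5        6
add column lr_x1e4_x3 = t['lr_x1e4'] * 3:
  model  lr_x1e4  lr_x1e4_x3
0    m0       52         156
1    m2       11          33
2    m3       63         189
3    m5        6          18
take first 3 rows:
  model  lr_x1e4  lr_x1e4_x3
0    m0       52         156
1    m2       11          33
2    m3       63         189
So iloc[1]['lr_x1e4_x3'] = 33.

33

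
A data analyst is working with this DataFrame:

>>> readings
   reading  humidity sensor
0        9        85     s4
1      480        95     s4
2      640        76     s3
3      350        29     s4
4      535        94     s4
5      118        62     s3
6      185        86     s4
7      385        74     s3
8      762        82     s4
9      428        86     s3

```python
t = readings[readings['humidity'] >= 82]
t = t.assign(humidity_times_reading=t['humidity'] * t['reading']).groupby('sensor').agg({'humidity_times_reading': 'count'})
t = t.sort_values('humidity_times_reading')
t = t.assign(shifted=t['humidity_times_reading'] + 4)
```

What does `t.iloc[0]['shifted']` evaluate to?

5

filter rows where humidity >= 82:
   reading  humidity sensor
0        9        85     s4
1      480        95     s4
4      535        94     s4
6      185        86     s4
8      762        82     s4
9      428        86     s3
add column humidity_times_reading = t['humidity'] * t['reading']:
   reading  humidity sensor  humidity_times_reading
0        9        85     s4                     765
1      480        95     s4                   45600
4      535        94     s4                   50290
6      185        86     s4                   15910
8      762        82     s4                   62484
9      428        86     s3                   36808
group by sensor, count of humidity_times_reading:
        humidity_times_reading
sensor                        
s3                           1
s4                           5
sort by humidity_times_reading:
        humidity_times_reading
sensor                        
s3                           1
s4                           5
add column shifted = t['humidity_times_reading'] + 4:
        humidity_times_reading  shifted
sensor                                 
s3                           1        5
s4                           5        9
Then the value at position 0, column 'shifted': 5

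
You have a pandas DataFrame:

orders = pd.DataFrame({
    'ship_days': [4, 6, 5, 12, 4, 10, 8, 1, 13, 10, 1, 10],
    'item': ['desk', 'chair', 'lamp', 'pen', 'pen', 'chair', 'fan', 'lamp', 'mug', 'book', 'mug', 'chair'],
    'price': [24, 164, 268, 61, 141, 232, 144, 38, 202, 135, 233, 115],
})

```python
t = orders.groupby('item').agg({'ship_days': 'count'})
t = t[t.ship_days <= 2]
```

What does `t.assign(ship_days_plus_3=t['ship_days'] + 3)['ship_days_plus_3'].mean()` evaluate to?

4.5

group by item, count of ship_days:
       ship_days
item            
book           1
chair          3
desk           1
fan            1
lamp           2
mug            2
pen            2
filter rows where ship_days <= 2:
      ship_days
item           
book          1
desk          1
fan           1
lamp          2
mug           2
pen           2
add column ship_days_plus_3 = t['ship_days'] + 3:
      ship_days  ship_days_plus_3
item                             
book          1                 4
desk          1                 4
fan           1                 4
lamp          2                 5
mug           2                 5
pen           2                 5
Reading off the mean of column 'ship_days_plus_3', we get 4.5.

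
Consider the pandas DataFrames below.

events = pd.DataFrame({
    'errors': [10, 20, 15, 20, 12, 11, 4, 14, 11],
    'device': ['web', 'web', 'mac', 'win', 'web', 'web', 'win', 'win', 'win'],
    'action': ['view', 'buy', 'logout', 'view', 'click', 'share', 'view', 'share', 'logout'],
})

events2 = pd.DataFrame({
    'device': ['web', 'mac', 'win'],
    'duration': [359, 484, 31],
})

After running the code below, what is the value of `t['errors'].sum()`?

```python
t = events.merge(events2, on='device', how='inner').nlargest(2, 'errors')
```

40

merge on 'device' (how='inner') → 9 rows:
   errors device  action  duration
0      10    web    view       359
1      20    web     buy       359
2      15    mac  logout       484
3      20    win    view        31
4      12    web   click       359
5      11    web   share       359
6       4    win    view        31
7      14    win   share        31
8      11    win  logout        31
take 2 rows with largest errors:
   errors device action  duration
1      20    web    buy       359
3      20    win   view        31
The sum of column 'errors' is 40.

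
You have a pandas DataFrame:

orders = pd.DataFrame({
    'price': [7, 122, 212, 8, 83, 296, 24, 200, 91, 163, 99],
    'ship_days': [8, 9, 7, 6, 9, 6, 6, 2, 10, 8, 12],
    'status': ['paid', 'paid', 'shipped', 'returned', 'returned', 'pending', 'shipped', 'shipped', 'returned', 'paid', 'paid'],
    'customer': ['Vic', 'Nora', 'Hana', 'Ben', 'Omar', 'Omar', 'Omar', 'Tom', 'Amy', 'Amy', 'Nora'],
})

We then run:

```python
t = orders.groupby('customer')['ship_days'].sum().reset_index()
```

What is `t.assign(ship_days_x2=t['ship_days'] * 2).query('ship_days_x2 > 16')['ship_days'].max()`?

21

group by customer, sum of ship_days:
customer
Amy     18
Ben      6
Hana     7
Nora    21
Omar    21
Tom      2
Vic      8
Name: ship_days, dtype: int64
reset_index():
  customer  ship_days
0      Amy         18
1      Ben          6
2     Hana          7
3     Nora         21
4     Omar         21
5      Tom          2
6      Vic          8
add column ship_days_x2 = t['ship_days'] * 2:
  customer  ship_days  ship_days_x2
0      Amy         18            36
1      Ben          6            12
2     Hana          7            14
3     Nora         21            42
4     Omar         21            42
5      Tom          2             4
6      Vic          8            16
filter rows where ship_days_x2 > 16:
  customer  ship_days  ship_days_x2
0      Amy         18            36
3     Nora         21            42
4     Omar         21            42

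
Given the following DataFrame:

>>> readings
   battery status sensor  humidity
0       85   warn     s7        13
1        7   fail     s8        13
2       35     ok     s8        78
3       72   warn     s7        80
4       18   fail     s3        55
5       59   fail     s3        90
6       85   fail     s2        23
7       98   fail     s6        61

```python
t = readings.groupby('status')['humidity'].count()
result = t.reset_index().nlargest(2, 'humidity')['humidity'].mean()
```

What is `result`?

3.5

group by status, count of humidity:
status
fail    5
ok      1
warn    2
Name: humidity, dtype: int64
reset_index():
  status  humidity
0   fail         5
1     ok         1
2   warn         2
take 2 rows with largest humidity:
  status  humidity
0   fail         5
2   warn         2
The mean of column 'humidity' is 3.5.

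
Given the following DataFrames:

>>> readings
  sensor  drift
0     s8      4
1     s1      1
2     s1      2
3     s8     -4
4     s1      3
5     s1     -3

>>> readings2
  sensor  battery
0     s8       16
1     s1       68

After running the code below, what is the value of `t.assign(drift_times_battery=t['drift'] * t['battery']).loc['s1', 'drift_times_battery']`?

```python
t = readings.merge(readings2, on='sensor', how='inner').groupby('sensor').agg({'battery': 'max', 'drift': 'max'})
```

merge on 'sensor' (how='inner') → 6 rows:
  sensor  drift  battery
0     s8      4       16
1     s1      1       68
2     s1      2       68
3     s8     -4       16
4     s1      3       68
5     s1     -3       68
group by sensor: max(battery), max(drift):
        battery  drift
sensor                
s1           68      3
s8           16      4
add column drift_times_battery = t['drift'] * t['battery']:
        battery  drift  drift_times_battery
sensor                                     
s1           68      3                  204
s8           16      4                   64
Hence 204.

204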